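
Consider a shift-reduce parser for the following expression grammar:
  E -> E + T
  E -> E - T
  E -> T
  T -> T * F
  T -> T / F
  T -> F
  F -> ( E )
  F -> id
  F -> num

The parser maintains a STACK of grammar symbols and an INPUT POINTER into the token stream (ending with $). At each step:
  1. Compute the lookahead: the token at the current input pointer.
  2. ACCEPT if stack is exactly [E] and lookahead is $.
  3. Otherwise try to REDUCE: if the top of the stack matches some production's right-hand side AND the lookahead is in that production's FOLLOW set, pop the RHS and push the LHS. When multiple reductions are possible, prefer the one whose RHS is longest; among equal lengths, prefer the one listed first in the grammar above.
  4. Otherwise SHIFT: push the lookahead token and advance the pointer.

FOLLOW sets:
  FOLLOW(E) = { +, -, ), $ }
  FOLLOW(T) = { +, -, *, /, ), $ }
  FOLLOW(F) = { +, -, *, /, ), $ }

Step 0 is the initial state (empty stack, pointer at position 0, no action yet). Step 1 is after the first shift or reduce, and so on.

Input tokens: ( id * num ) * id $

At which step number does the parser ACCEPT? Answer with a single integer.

Answer: 18

Derivation:
Step 1: shift (. Stack=[(] ptr=1 lookahead=id remaining=[id * num ) * id $]
Step 2: shift id. Stack=[( id] ptr=2 lookahead=* remaining=[* num ) * id $]
Step 3: reduce F->id. Stack=[( F] ptr=2 lookahead=* remaining=[* num ) * id $]
Step 4: reduce T->F. Stack=[( T] ptr=2 lookahead=* remaining=[* num ) * id $]
Step 5: shift *. Stack=[( T *] ptr=3 lookahead=num remaining=[num ) * id $]
Step 6: shift num. Stack=[( T * num] ptr=4 lookahead=) remaining=[) * id $]
Step 7: reduce F->num. Stack=[( T * F] ptr=4 lookahead=) remaining=[) * id $]
Step 8: reduce T->T * F. Stack=[( T] ptr=4 lookahead=) remaining=[) * id $]
Step 9: reduce E->T. Stack=[( E] ptr=4 lookahead=) remaining=[) * id $]
Step 10: shift ). Stack=[( E )] ptr=5 lookahead=* remaining=[* id $]
Step 11: reduce F->( E ). Stack=[F] ptr=5 lookahead=* remaining=[* id $]
Step 12: reduce T->F. Stack=[T] ptr=5 lookahead=* remaining=[* id $]
Step 13: shift *. Stack=[T *] ptr=6 lookahead=id remaining=[id $]
Step 14: shift id. Stack=[T * id] ptr=7 lookahead=$ remaining=[$]
Step 15: reduce F->id. Stack=[T * F] ptr=7 lookahead=$ remaining=[$]
Step 16: reduce T->T * F. Stack=[T] ptr=7 lookahead=$ remaining=[$]
Step 17: reduce E->T. Stack=[E] ptr=7 lookahead=$ remaining=[$]
Step 18: accept. Stack=[E] ptr=7 lookahead=$ remaining=[$]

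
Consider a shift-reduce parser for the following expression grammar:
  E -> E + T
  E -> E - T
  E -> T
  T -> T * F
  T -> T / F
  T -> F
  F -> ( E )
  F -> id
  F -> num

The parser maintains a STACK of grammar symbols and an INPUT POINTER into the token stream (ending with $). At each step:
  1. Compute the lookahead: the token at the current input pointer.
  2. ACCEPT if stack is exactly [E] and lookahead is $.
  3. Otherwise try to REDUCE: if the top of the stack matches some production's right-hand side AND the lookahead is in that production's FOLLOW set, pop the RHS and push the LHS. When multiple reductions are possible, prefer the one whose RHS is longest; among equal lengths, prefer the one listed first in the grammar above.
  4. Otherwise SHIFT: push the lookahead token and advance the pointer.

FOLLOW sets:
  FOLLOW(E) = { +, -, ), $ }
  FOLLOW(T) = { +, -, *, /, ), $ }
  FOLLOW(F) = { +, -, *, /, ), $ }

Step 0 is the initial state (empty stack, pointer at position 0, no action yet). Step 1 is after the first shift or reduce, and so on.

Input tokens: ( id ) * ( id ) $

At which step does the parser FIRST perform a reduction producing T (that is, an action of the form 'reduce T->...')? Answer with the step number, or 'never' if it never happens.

Step 1: shift (. Stack=[(] ptr=1 lookahead=id remaining=[id ) * ( id ) $]
Step 2: shift id. Stack=[( id] ptr=2 lookahead=) remaining=[) * ( id ) $]
Step 3: reduce F->id. Stack=[( F] ptr=2 lookahead=) remaining=[) * ( id ) $]
Step 4: reduce T->F. Stack=[( T] ptr=2 lookahead=) remaining=[) * ( id ) $]

Answer: 4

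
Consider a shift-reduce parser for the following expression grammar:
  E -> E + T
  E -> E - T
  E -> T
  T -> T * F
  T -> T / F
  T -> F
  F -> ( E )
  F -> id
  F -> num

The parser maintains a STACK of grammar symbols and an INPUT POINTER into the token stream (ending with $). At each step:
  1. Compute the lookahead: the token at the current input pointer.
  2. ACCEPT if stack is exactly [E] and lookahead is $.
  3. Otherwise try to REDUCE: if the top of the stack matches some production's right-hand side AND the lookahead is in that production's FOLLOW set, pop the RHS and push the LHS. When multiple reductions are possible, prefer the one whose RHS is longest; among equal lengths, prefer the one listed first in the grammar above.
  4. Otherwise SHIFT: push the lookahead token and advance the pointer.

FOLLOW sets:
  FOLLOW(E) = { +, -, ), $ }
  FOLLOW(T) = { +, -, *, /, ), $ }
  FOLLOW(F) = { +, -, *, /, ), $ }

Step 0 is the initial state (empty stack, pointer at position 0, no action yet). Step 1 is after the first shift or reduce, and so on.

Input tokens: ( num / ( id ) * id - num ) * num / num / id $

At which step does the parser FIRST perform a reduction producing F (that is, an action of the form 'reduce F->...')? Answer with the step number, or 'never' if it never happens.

Step 1: shift (. Stack=[(] ptr=1 lookahead=num remaining=[num / ( id ) * id - num ) * num / num / id $]
Step 2: shift num. Stack=[( num] ptr=2 lookahead=/ remaining=[/ ( id ) * id - num ) * num / num / id $]
Step 3: reduce F->num. Stack=[( F] ptr=2 lookahead=/ remaining=[/ ( id ) * id - num ) * num / num / id $]

Answer: 3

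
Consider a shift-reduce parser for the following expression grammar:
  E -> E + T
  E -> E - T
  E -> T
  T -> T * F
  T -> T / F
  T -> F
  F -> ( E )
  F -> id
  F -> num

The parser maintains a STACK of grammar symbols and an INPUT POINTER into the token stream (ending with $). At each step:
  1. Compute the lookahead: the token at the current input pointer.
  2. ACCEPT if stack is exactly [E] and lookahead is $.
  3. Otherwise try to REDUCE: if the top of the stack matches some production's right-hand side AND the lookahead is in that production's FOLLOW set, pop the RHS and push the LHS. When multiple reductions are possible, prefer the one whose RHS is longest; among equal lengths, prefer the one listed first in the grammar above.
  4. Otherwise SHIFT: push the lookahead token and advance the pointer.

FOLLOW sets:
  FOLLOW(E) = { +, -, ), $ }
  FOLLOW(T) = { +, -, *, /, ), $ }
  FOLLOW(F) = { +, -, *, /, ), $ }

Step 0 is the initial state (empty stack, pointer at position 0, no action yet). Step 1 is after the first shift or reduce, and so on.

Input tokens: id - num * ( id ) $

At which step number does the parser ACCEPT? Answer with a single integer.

Step 1: shift id. Stack=[id] ptr=1 lookahead=- remaining=[- num * ( id ) $]
Step 2: reduce F->id. Stack=[F] ptr=1 lookahead=- remaining=[- num * ( id ) $]
Step 3: reduce T->F. Stack=[T] ptr=1 lookahead=- remaining=[- num * ( id ) $]
Step 4: reduce E->T. Stack=[E] ptr=1 lookahead=- remaining=[- num * ( id ) $]
Step 5: shift -. Stack=[E -] ptr=2 lookahead=num remaining=[num * ( id ) $]
Step 6: shift num. Stack=[E - num] ptr=3 lookahead=* remaining=[* ( id ) $]
Step 7: reduce F->num. Stack=[E - F] ptr=3 lookahead=* remaining=[* ( id ) $]
Step 8: reduce T->F. Stack=[E - T] ptr=3 lookahead=* remaining=[* ( id ) $]
Step 9: shift *. Stack=[E - T *] ptr=4 lookahead=( remaining=[( id ) $]
Step 10: shift (. Stack=[E - T * (] ptr=5 lookahead=id remaining=[id ) $]
Step 11: shift id. Stack=[E - T * ( id] ptr=6 lookahead=) remaining=[) $]
Step 12: reduce F->id. Stack=[E - T * ( F] ptr=6 lookahead=) remaining=[) $]
Step 13: reduce T->F. Stack=[E - T * ( T] ptr=6 lookahead=) remaining=[) $]
Step 14: reduce E->T. Stack=[E - T * ( E] ptr=6 lookahead=) remaining=[) $]
Step 15: shift ). Stack=[E - T * ( E )] ptr=7 lookahead=$ remaining=[$]
Step 16: reduce F->( E ). Stack=[E - T * F] ptr=7 lookahead=$ remaining=[$]
Step 17: reduce T->T * F. Stack=[E - T] ptr=7 lookahead=$ remaining=[$]
Step 18: reduce E->E - T. Stack=[E] ptr=7 lookahead=$ remaining=[$]
Step 19: accept. Stack=[E] ptr=7 lookahead=$ remaining=[$]

Answer: 19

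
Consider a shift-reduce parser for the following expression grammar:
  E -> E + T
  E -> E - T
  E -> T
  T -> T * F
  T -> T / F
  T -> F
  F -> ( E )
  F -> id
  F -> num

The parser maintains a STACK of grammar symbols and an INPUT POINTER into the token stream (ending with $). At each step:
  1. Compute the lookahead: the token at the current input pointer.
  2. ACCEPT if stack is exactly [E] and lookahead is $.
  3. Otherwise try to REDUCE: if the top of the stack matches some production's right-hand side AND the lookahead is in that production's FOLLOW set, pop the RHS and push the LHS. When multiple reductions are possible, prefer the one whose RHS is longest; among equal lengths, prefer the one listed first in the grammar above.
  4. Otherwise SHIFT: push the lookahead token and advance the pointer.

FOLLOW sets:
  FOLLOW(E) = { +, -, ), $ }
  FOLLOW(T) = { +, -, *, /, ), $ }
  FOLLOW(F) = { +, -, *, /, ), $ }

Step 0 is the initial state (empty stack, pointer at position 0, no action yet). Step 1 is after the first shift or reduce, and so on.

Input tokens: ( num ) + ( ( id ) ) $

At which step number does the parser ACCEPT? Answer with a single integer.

Step 1: shift (. Stack=[(] ptr=1 lookahead=num remaining=[num ) + ( ( id ) ) $]
Step 2: shift num. Stack=[( num] ptr=2 lookahead=) remaining=[) + ( ( id ) ) $]
Step 3: reduce F->num. Stack=[( F] ptr=2 lookahead=) remaining=[) + ( ( id ) ) $]
Step 4: reduce T->F. Stack=[( T] ptr=2 lookahead=) remaining=[) + ( ( id ) ) $]
Step 5: reduce E->T. Stack=[( E] ptr=2 lookahead=) remaining=[) + ( ( id ) ) $]
Step 6: shift ). Stack=[( E )] ptr=3 lookahead=+ remaining=[+ ( ( id ) ) $]
Step 7: reduce F->( E ). Stack=[F] ptr=3 lookahead=+ remaining=[+ ( ( id ) ) $]
Step 8: reduce T->F. Stack=[T] ptr=3 lookahead=+ remaining=[+ ( ( id ) ) $]
Step 9: reduce E->T. Stack=[E] ptr=3 lookahead=+ remaining=[+ ( ( id ) ) $]
Step 10: shift +. Stack=[E +] ptr=4 lookahead=( remaining=[( ( id ) ) $]
Step 11: shift (. Stack=[E + (] ptr=5 lookahead=( remaining=[( id ) ) $]
Step 12: shift (. Stack=[E + ( (] ptr=6 lookahead=id remaining=[id ) ) $]
Step 13: shift id. Stack=[E + ( ( id] ptr=7 lookahead=) remaining=[) ) $]
Step 14: reduce F->id. Stack=[E + ( ( F] ptr=7 lookahead=) remaining=[) ) $]
Step 15: reduce T->F. Stack=[E + ( ( T] ptr=7 lookahead=) remaining=[) ) $]
Step 16: reduce E->T. Stack=[E + ( ( E] ptr=7 lookahead=) remaining=[) ) $]
Step 17: shift ). Stack=[E + ( ( E )] ptr=8 lookahead=) remaining=[) $]
Step 18: reduce F->( E ). Stack=[E + ( F] ptr=8 lookahead=) remaining=[) $]
Step 19: reduce T->F. Stack=[E + ( T] ptr=8 lookahead=) remaining=[) $]
Step 20: reduce E->T. Stack=[E + ( E] ptr=8 lookahead=) remaining=[) $]
Step 21: shift ). Stack=[E + ( E )] ptr=9 lookahead=$ remaining=[$]
Step 22: reduce F->( E ). Stack=[E + F] ptr=9 lookahead=$ remaining=[$]
Step 23: reduce T->F. Stack=[E + T] ptr=9 lookahead=$ remaining=[$]
Step 24: reduce E->E + T. Stack=[E] ptr=9 lookahead=$ remaining=[$]
Step 25: accept. Stack=[E] ptr=9 lookahead=$ remaining=[$]

Answer: 25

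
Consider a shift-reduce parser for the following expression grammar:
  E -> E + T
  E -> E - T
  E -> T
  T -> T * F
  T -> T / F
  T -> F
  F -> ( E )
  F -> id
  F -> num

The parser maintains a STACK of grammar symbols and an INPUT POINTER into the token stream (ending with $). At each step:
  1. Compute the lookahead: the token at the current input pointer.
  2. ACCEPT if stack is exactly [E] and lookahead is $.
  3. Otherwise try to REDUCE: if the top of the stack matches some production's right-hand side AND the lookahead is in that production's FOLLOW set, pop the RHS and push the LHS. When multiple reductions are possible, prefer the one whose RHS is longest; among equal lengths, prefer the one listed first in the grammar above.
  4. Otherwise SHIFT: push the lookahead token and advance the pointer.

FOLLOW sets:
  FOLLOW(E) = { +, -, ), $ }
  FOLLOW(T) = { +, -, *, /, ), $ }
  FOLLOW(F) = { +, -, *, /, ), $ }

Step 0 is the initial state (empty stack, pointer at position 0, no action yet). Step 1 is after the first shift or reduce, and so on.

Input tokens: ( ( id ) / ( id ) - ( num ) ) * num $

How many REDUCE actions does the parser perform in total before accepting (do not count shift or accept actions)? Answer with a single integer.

Answer: 22

Derivation:
Step 1: shift (. Stack=[(] ptr=1 lookahead=( remaining=[( id ) / ( id ) - ( num ) ) * num $]
Step 2: shift (. Stack=[( (] ptr=2 lookahead=id remaining=[id ) / ( id ) - ( num ) ) * num $]
Step 3: shift id. Stack=[( ( id] ptr=3 lookahead=) remaining=[) / ( id ) - ( num ) ) * num $]
Step 4: reduce F->id. Stack=[( ( F] ptr=3 lookahead=) remaining=[) / ( id ) - ( num ) ) * num $]
Step 5: reduce T->F. Stack=[( ( T] ptr=3 lookahead=) remaining=[) / ( id ) - ( num ) ) * num $]
Step 6: reduce E->T. Stack=[( ( E] ptr=3 lookahead=) remaining=[) / ( id ) - ( num ) ) * num $]
Step 7: shift ). Stack=[( ( E )] ptr=4 lookahead=/ remaining=[/ ( id ) - ( num ) ) * num $]
Step 8: reduce F->( E ). Stack=[( F] ptr=4 lookahead=/ remaining=[/ ( id ) - ( num ) ) * num $]
Step 9: reduce T->F. Stack=[( T] ptr=4 lookahead=/ remaining=[/ ( id ) - ( num ) ) * num $]
Step 10: shift /. Stack=[( T /] ptr=5 lookahead=( remaining=[( id ) - ( num ) ) * num $]
Step 11: shift (. Stack=[( T / (] ptr=6 lookahead=id remaining=[id ) - ( num ) ) * num $]
Step 12: shift id. Stack=[( T / ( id] ptr=7 lookahead=) remaining=[) - ( num ) ) * num $]
Step 13: reduce F->id. Stack=[( T / ( F] ptr=7 lookahead=) remaining=[) - ( num ) ) * num $]
Step 14: reduce T->F. Stack=[( T / ( T] ptr=7 lookahead=) remaining=[) - ( num ) ) * num $]
Step 15: reduce E->T. Stack=[( T / ( E] ptr=7 lookahead=) remaining=[) - ( num ) ) * num $]
Step 16: shift ). Stack=[( T / ( E )] ptr=8 lookahead=- remaining=[- ( num ) ) * num $]
Step 17: reduce F->( E ). Stack=[( T / F] ptr=8 lookahead=- remaining=[- ( num ) ) * num $]
Step 18: reduce T->T / F. Stack=[( T] ptr=8 lookahead=- remaining=[- ( num ) ) * num $]
Step 19: reduce E->T. Stack=[( E] ptr=8 lookahead=- remaining=[- ( num ) ) * num $]
Step 20: shift -. Stack=[( E -] ptr=9 lookahead=( remaining=[( num ) ) * num $]
Step 21: shift (. Stack=[( E - (] ptr=10 lookahead=num remaining=[num ) ) * num $]
Step 22: shift num. Stack=[( E - ( num] ptr=11 lookahead=) remaining=[) ) * num $]
Step 23: reduce F->num. Stack=[( E - ( F] ptr=11 lookahead=) remaining=[) ) * num $]
Step 24: reduce T->F. Stack=[( E - ( T] ptr=11 lookahead=) remaining=[) ) * num $]
Step 25: reduce E->T. Stack=[( E - ( E] ptr=11 lookahead=) remaining=[) ) * num $]
Step 26: shift ). Stack=[( E - ( E )] ptr=12 lookahead=) remaining=[) * num $]
Step 27: reduce F->( E ). Stack=[( E - F] ptr=12 lookahead=) remaining=[) * num $]
Step 28: reduce T->F. Stack=[( E - T] ptr=12 lookahead=) remaining=[) * num $]
Step 29: reduce E->E - T. Stack=[( E] ptr=12 lookahead=) remaining=[) * num $]
Step 30: shift ). Stack=[( E )] ptr=13 lookahead=* remaining=[* num $]
Step 31: reduce F->( E ). Stack=[F] ptr=13 lookahead=* remaining=[* num $]
Step 32: reduce T->F. Stack=[T] ptr=13 lookahead=* remaining=[* num $]
Step 33: shift *. Stack=[T *] ptr=14 lookahead=num remaining=[num $]
Step 34: shift num. Stack=[T * num] ptr=15 lookahead=$ remaining=[$]
Step 35: reduce F->num. Stack=[T * F] ptr=15 lookahead=$ remaining=[$]
Step 36: reduce T->T * F. Stack=[T] ptr=15 lookahead=$ remaining=[$]
Step 37: reduce E->T. Stack=[E] ptr=15 lookahead=$ remaining=[$]
Step 38: accept. Stack=[E] ptr=15 lookahead=$ remaining=[$]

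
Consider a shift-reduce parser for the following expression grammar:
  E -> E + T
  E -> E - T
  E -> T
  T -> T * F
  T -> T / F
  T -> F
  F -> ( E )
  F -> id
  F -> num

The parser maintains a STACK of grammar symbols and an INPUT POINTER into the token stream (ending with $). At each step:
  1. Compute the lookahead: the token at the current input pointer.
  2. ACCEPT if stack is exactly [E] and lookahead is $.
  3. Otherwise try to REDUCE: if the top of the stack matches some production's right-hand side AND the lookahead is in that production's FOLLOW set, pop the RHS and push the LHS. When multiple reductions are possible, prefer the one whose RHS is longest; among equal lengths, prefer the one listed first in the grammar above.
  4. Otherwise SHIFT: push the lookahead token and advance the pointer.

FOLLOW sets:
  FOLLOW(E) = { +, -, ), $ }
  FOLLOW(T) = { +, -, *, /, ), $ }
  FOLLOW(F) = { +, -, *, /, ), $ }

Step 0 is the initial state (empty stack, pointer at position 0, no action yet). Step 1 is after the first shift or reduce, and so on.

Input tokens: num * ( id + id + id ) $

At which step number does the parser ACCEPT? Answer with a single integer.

Answer: 24

Derivation:
Step 1: shift num. Stack=[num] ptr=1 lookahead=* remaining=[* ( id + id + id ) $]
Step 2: reduce F->num. Stack=[F] ptr=1 lookahead=* remaining=[* ( id + id + id ) $]
Step 3: reduce T->F. Stack=[T] ptr=1 lookahead=* remaining=[* ( id + id + id ) $]
Step 4: shift *. Stack=[T *] ptr=2 lookahead=( remaining=[( id + id + id ) $]
Step 5: shift (. Stack=[T * (] ptr=3 lookahead=id remaining=[id + id + id ) $]
Step 6: shift id. Stack=[T * ( id] ptr=4 lookahead=+ remaining=[+ id + id ) $]
Step 7: reduce F->id. Stack=[T * ( F] ptr=4 lookahead=+ remaining=[+ id + id ) $]
Step 8: reduce T->F. Stack=[T * ( T] ptr=4 lookahead=+ remaining=[+ id + id ) $]
Step 9: reduce E->T. Stack=[T * ( E] ptr=4 lookahead=+ remaining=[+ id + id ) $]
Step 10: shift +. Stack=[T * ( E +] ptr=5 lookahead=id remaining=[id + id ) $]
Step 11: shift id. Stack=[T * ( E + id] ptr=6 lookahead=+ remaining=[+ id ) $]
Step 12: reduce F->id. Stack=[T * ( E + F] ptr=6 lookahead=+ remaining=[+ id ) $]
Step 13: reduce T->F. Stack=[T * ( E + T] ptr=6 lookahead=+ remaining=[+ id ) $]
Step 14: reduce E->E + T. Stack=[T * ( E] ptr=6 lookahead=+ remaining=[+ id ) $]
Step 15: shift +. Stack=[T * ( E +] ptr=7 lookahead=id remaining=[id ) $]
Step 16: shift id. Stack=[T * ( E + id] ptr=8 lookahead=) remaining=[) $]
Step 17: reduce F->id. Stack=[T * ( E + F] ptr=8 lookahead=) remaining=[) $]
Step 18: reduce T->F. Stack=[T * ( E + T] ptr=8 lookahead=) remaining=[) $]
Step 19: reduce E->E + T. Stack=[T * ( E] ptr=8 lookahead=) remaining=[) $]
Step 20: shift ). Stack=[T * ( E )] ptr=9 lookahead=$ remaining=[$]
Step 21: reduce F->( E ). Stack=[T * F] ptr=9 lookahead=$ remaining=[$]
Step 22: reduce T->T * F. Stack=[T] ptr=9 lookahead=$ remaining=[$]
Step 23: reduce E->T. Stack=[E] ptr=9 lookahead=$ remaining=[$]
Step 24: accept. Stack=[E] ptr=9 lookahead=$ remaining=[$]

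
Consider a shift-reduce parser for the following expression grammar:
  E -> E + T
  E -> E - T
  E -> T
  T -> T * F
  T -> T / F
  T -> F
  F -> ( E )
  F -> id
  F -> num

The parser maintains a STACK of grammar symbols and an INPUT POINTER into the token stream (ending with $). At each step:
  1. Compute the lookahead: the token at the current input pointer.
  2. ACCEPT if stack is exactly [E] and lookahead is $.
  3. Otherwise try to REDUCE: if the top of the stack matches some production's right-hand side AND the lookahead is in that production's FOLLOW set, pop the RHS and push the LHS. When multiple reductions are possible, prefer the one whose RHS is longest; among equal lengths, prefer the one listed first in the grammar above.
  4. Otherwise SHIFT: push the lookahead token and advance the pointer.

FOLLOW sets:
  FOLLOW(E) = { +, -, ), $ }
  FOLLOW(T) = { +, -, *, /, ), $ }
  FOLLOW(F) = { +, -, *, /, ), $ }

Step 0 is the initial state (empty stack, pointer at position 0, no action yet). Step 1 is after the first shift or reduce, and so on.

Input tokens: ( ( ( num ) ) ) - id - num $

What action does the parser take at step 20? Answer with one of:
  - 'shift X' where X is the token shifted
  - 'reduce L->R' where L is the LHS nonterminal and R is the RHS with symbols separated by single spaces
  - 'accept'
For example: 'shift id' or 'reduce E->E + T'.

Answer: shift -

Derivation:
Step 1: shift (. Stack=[(] ptr=1 lookahead=( remaining=[( ( num ) ) ) - id - num $]
Step 2: shift (. Stack=[( (] ptr=2 lookahead=( remaining=[( num ) ) ) - id - num $]
Step 3: shift (. Stack=[( ( (] ptr=3 lookahead=num remaining=[num ) ) ) - id - num $]
Step 4: shift num. Stack=[( ( ( num] ptr=4 lookahead=) remaining=[) ) ) - id - num $]
Step 5: reduce F->num. Stack=[( ( ( F] ptr=4 lookahead=) remaining=[) ) ) - id - num $]
Step 6: reduce T->F. Stack=[( ( ( T] ptr=4 lookahead=) remaining=[) ) ) - id - num $]
Step 7: reduce E->T. Stack=[( ( ( E] ptr=4 lookahead=) remaining=[) ) ) - id - num $]
Step 8: shift ). Stack=[( ( ( E )] ptr=5 lookahead=) remaining=[) ) - id - num $]
Step 9: reduce F->( E ). Stack=[( ( F] ptr=5 lookahead=) remaining=[) ) - id - num $]
Step 10: reduce T->F. Stack=[( ( T] ptr=5 lookahead=) remaining=[) ) - id - num $]
Step 11: reduce E->T. Stack=[( ( E] ptr=5 lookahead=) remaining=[) ) - id - num $]
Step 12: shift ). Stack=[( ( E )] ptr=6 lookahead=) remaining=[) - id - num $]
Step 13: reduce F->( E ). Stack=[( F] ptr=6 lookahead=) remaining=[) - id - num $]
Step 14: reduce T->F. Stack=[( T] ptr=6 lookahead=) remaining=[) - id - num $]
Step 15: reduce E->T. Stack=[( E] ptr=6 lookahead=) remaining=[) - id - num $]
Step 16: shift ). Stack=[( E )] ptr=7 lookahead=- remaining=[- id - num $]
Step 17: reduce F->( E ). Stack=[F] ptr=7 lookahead=- remaining=[- id - num $]
Step 18: reduce T->F. Stack=[T] ptr=7 lookahead=- remaining=[- id - num $]
Step 19: reduce E->T. Stack=[E] ptr=7 lookahead=- remaining=[- id - num $]
Step 20: shift -. Stack=[E -] ptr=8 lookahead=id remaining=[id - num $]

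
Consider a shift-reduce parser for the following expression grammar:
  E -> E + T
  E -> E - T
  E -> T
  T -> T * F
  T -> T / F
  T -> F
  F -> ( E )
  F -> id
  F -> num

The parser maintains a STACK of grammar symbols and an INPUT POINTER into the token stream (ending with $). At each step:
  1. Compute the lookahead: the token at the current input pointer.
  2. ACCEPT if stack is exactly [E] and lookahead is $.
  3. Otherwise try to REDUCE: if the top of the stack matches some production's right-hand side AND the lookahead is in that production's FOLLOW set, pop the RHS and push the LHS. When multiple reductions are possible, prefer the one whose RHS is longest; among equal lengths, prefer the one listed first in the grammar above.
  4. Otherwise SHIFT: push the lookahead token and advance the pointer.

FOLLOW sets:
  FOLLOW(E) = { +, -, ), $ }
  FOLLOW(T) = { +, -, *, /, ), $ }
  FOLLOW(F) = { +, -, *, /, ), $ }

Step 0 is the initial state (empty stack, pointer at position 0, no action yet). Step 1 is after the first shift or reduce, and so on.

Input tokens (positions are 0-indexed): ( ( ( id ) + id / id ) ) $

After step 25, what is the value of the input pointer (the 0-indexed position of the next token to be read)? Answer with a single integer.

Step 1: shift (. Stack=[(] ptr=1 lookahead=( remaining=[( ( id ) + id / id ) ) $]
Step 2: shift (. Stack=[( (] ptr=2 lookahead=( remaining=[( id ) + id / id ) ) $]
Step 3: shift (. Stack=[( ( (] ptr=3 lookahead=id remaining=[id ) + id / id ) ) $]
Step 4: shift id. Stack=[( ( ( id] ptr=4 lookahead=) remaining=[) + id / id ) ) $]
Step 5: reduce F->id. Stack=[( ( ( F] ptr=4 lookahead=) remaining=[) + id / id ) ) $]
Step 6: reduce T->F. Stack=[( ( ( T] ptr=4 lookahead=) remaining=[) + id / id ) ) $]
Step 7: reduce E->T. Stack=[( ( ( E] ptr=4 lookahead=) remaining=[) + id / id ) ) $]
Step 8: shift ). Stack=[( ( ( E )] ptr=5 lookahead=+ remaining=[+ id / id ) ) $]
Step 9: reduce F->( E ). Stack=[( ( F] ptr=5 lookahead=+ remaining=[+ id / id ) ) $]
Step 10: reduce T->F. Stack=[( ( T] ptr=5 lookahead=+ remaining=[+ id / id ) ) $]
Step 11: reduce E->T. Stack=[( ( E] ptr=5 lookahead=+ remaining=[+ id / id ) ) $]
Step 12: shift +. Stack=[( ( E +] ptr=6 lookahead=id remaining=[id / id ) ) $]
Step 13: shift id. Stack=[( ( E + id] ptr=7 lookahead=/ remaining=[/ id ) ) $]
Step 14: reduce F->id. Stack=[( ( E + F] ptr=7 lookahead=/ remaining=[/ id ) ) $]
Step 15: reduce T->F. Stack=[( ( E + T] ptr=7 lookahead=/ remaining=[/ id ) ) $]
Step 16: shift /. Stack=[( ( E + T /] ptr=8 lookahead=id remaining=[id ) ) $]
Step 17: shift id. Stack=[( ( E + T / id] ptr=9 lookahead=) remaining=[) ) $]
Step 18: reduce F->id. Stack=[( ( E + T / F] ptr=9 lookahead=) remaining=[) ) $]
Step 19: reduce T->T / F. Stack=[( ( E + T] ptr=9 lookahead=) remaining=[) ) $]
Step 20: reduce E->E + T. Stack=[( ( E] ptr=9 lookahead=) remaining=[) ) $]
Step 21: shift ). Stack=[( ( E )] ptr=10 lookahead=) remaining=[) $]
Step 22: reduce F->( E ). Stack=[( F] ptr=10 lookahead=) remaining=[) $]
Step 23: reduce T->F. Stack=[( T] ptr=10 lookahead=) remaining=[) $]
Step 24: reduce E->T. Stack=[( E] ptr=10 lookahead=) remaining=[) $]
Step 25: shift ). Stack=[( E )] ptr=11 lookahead=$ remaining=[$]

Answer: 11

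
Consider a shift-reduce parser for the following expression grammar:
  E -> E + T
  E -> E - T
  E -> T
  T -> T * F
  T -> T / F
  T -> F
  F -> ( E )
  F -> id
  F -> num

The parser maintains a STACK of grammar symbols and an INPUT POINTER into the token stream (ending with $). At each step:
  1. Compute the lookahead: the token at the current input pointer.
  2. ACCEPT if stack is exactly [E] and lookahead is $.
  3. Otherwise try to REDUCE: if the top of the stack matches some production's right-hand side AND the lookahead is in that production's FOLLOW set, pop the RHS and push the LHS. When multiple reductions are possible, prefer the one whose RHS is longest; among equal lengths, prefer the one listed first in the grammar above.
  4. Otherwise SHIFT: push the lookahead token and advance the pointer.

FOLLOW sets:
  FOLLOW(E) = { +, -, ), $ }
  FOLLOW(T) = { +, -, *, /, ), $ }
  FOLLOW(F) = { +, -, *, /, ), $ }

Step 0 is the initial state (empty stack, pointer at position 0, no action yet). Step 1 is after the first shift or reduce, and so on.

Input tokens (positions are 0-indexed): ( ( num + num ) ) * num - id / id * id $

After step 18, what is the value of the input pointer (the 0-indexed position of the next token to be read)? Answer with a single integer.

Step 1: shift (. Stack=[(] ptr=1 lookahead=( remaining=[( num + num ) ) * num - id / id * id $]
Step 2: shift (. Stack=[( (] ptr=2 lookahead=num remaining=[num + num ) ) * num - id / id * id $]
Step 3: shift num. Stack=[( ( num] ptr=3 lookahead=+ remaining=[+ num ) ) * num - id / id * id $]
Step 4: reduce F->num. Stack=[( ( F] ptr=3 lookahead=+ remaining=[+ num ) ) * num - id / id * id $]
Step 5: reduce T->F. Stack=[( ( T] ptr=3 lookahead=+ remaining=[+ num ) ) * num - id / id * id $]
Step 6: reduce E->T. Stack=[( ( E] ptr=3 lookahead=+ remaining=[+ num ) ) * num - id / id * id $]
Step 7: shift +. Stack=[( ( E +] ptr=4 lookahead=num remaining=[num ) ) * num - id / id * id $]
Step 8: shift num. Stack=[( ( E + num] ptr=5 lookahead=) remaining=[) ) * num - id / id * id $]
Step 9: reduce F->num. Stack=[( ( E + F] ptr=5 lookahead=) remaining=[) ) * num - id / id * id $]
Step 10: reduce T->F. Stack=[( ( E + T] ptr=5 lookahead=) remaining=[) ) * num - id / id * id $]
Step 11: reduce E->E + T. Stack=[( ( E] ptr=5 lookahead=) remaining=[) ) * num - id / id * id $]
Step 12: shift ). Stack=[( ( E )] ptr=6 lookahead=) remaining=[) * num - id / id * id $]
Step 13: reduce F->( E ). Stack=[( F] ptr=6 lookahead=) remaining=[) * num - id / id * id $]
Step 14: reduce T->F. Stack=[( T] ptr=6 lookahead=) remaining=[) * num - id / id * id $]
Step 15: reduce E->T. Stack=[( E] ptr=6 lookahead=) remaining=[) * num - id / id * id $]
Step 16: shift ). Stack=[( E )] ptr=7 lookahead=* remaining=[* num - id / id * id $]
Step 17: reduce F->( E ). Stack=[F] ptr=7 lookahead=* remaining=[* num - id / id * id $]
Step 18: reduce T->F. Stack=[T] ptr=7 lookahead=* remaining=[* num - id / id * id $]

Answer: 7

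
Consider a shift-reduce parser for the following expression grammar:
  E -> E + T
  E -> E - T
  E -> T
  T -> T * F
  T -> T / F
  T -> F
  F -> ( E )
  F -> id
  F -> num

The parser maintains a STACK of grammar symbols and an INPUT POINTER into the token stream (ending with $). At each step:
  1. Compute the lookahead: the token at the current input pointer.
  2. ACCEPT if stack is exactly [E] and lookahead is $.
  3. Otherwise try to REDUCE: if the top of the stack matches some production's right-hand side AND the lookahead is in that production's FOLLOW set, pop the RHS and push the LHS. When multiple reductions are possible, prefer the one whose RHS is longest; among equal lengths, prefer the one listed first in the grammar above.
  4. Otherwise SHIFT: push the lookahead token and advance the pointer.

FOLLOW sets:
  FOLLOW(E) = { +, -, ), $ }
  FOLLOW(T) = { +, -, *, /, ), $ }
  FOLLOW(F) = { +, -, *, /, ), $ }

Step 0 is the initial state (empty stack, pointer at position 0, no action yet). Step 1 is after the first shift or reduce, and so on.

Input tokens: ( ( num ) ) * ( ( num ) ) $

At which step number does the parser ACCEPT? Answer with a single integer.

Answer: 29

Derivation:
Step 1: shift (. Stack=[(] ptr=1 lookahead=( remaining=[( num ) ) * ( ( num ) ) $]
Step 2: shift (. Stack=[( (] ptr=2 lookahead=num remaining=[num ) ) * ( ( num ) ) $]
Step 3: shift num. Stack=[( ( num] ptr=3 lookahead=) remaining=[) ) * ( ( num ) ) $]
Step 4: reduce F->num. Stack=[( ( F] ptr=3 lookahead=) remaining=[) ) * ( ( num ) ) $]
Step 5: reduce T->F. Stack=[( ( T] ptr=3 lookahead=) remaining=[) ) * ( ( num ) ) $]
Step 6: reduce E->T. Stack=[( ( E] ptr=3 lookahead=) remaining=[) ) * ( ( num ) ) $]
Step 7: shift ). Stack=[( ( E )] ptr=4 lookahead=) remaining=[) * ( ( num ) ) $]
Step 8: reduce F->( E ). Stack=[( F] ptr=4 lookahead=) remaining=[) * ( ( num ) ) $]
Step 9: reduce T->F. Stack=[( T] ptr=4 lookahead=) remaining=[) * ( ( num ) ) $]
Step 10: reduce E->T. Stack=[( E] ptr=4 lookahead=) remaining=[) * ( ( num ) ) $]
Step 11: shift ). Stack=[( E )] ptr=5 lookahead=* remaining=[* ( ( num ) ) $]
Step 12: reduce F->( E ). Stack=[F] ptr=5 lookahead=* remaining=[* ( ( num ) ) $]
Step 13: reduce T->F. Stack=[T] ptr=5 lookahead=* remaining=[* ( ( num ) ) $]
Step 14: shift *. Stack=[T *] ptr=6 lookahead=( remaining=[( ( num ) ) $]
Step 15: shift (. Stack=[T * (] ptr=7 lookahead=( remaining=[( num ) ) $]
Step 16: shift (. Stack=[T * ( (] ptr=8 lookahead=num remaining=[num ) ) $]
Step 17: shift num. Stack=[T * ( ( num] ptr=9 lookahead=) remaining=[) ) $]
Step 18: reduce F->num. Stack=[T * ( ( F] ptr=9 lookahead=) remaining=[) ) $]
Step 19: reduce T->F. Stack=[T * ( ( T] ptr=9 lookahead=) remaining=[) ) $]
Step 20: reduce E->T. Stack=[T * ( ( E] ptr=9 lookahead=) remaining=[) ) $]
Step 21: shift ). Stack=[T * ( ( E )] ptr=10 lookahead=) remaining=[) $]
Step 22: reduce F->( E ). Stack=[T * ( F] ptr=10 lookahead=) remaining=[) $]
Step 23: reduce T->F. Stack=[T * ( T] ptr=10 lookahead=) remaining=[) $]
Step 24: reduce E->T. Stack=[T * ( E] ptr=10 lookahead=) remaining=[) $]
Step 25: shift ). Stack=[T * ( E )] ptr=11 lookahead=$ remaining=[$]
Step 26: reduce F->( E ). Stack=[T * F] ptr=11 lookahead=$ remaining=[$]
Step 27: reduce T->T * F. Stack=[T] ptr=11 lookahead=$ remaining=[$]
Step 28: reduce E->T. Stack=[E] ptr=11 lookahead=$ remaining=[$]
Step 29: accept. Stack=[E] ptr=11 lookahead=$ remaining=[$]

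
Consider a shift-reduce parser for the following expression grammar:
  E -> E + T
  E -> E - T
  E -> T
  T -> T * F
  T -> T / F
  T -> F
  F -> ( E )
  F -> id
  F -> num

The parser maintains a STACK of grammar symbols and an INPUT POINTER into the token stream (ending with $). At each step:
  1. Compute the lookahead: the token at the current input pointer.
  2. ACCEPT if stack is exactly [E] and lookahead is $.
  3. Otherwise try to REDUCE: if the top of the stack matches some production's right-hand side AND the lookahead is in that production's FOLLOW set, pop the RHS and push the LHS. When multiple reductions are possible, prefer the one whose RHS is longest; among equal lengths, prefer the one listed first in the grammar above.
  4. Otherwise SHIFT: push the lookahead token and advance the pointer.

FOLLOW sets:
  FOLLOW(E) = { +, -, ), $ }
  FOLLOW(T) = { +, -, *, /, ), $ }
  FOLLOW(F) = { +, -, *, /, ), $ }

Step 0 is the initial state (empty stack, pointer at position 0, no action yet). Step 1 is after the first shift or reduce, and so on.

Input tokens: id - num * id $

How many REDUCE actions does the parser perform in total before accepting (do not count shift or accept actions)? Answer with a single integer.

Answer: 8

Derivation:
Step 1: shift id. Stack=[id] ptr=1 lookahead=- remaining=[- num * id $]
Step 2: reduce F->id. Stack=[F] ptr=1 lookahead=- remaining=[- num * id $]
Step 3: reduce T->F. Stack=[T] ptr=1 lookahead=- remaining=[- num * id $]
Step 4: reduce E->T. Stack=[E] ptr=1 lookahead=- remaining=[- num * id $]
Step 5: shift -. Stack=[E -] ptr=2 lookahead=num remaining=[num * id $]
Step 6: shift num. Stack=[E - num] ptr=3 lookahead=* remaining=[* id $]
Step 7: reduce F->num. Stack=[E - F] ptr=3 lookahead=* remaining=[* id $]
Step 8: reduce T->F. Stack=[E - T] ptr=3 lookahead=* remaining=[* id $]
Step 9: shift *. Stack=[E - T *] ptr=4 lookahead=id remaining=[id $]
Step 10: shift id. Stack=[E - T * id] ptr=5 lookahead=$ remaining=[$]
Step 11: reduce F->id. Stack=[E - T * F] ptr=5 lookahead=$ remaining=[$]
Step 12: reduce T->T * F. Stack=[E - T] ptr=5 lookahead=$ remaining=[$]
Step 13: reduce E->E - T. Stack=[E] ptr=5 lookahead=$ remaining=[$]
Step 14: accept. Stack=[E] ptr=5 lookahead=$ remaining=[$]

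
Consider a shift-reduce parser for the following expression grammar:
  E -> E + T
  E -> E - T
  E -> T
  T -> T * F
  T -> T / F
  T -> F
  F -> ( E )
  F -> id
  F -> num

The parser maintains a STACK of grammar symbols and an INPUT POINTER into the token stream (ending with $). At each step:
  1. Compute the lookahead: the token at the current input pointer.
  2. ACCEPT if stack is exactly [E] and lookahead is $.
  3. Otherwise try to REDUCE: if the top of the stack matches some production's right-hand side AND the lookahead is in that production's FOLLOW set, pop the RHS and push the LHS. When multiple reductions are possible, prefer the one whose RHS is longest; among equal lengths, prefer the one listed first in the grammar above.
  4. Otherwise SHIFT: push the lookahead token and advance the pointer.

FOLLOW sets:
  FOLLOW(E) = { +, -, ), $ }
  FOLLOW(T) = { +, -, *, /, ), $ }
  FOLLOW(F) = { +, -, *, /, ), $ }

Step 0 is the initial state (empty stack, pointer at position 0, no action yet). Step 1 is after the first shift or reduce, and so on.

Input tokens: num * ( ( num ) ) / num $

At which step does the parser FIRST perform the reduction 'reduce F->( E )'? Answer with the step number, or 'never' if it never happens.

Answer: 12

Derivation:
Step 1: shift num. Stack=[num] ptr=1 lookahead=* remaining=[* ( ( num ) ) / num $]
Step 2: reduce F->num. Stack=[F] ptr=1 lookahead=* remaining=[* ( ( num ) ) / num $]
Step 3: reduce T->F. Stack=[T] ptr=1 lookahead=* remaining=[* ( ( num ) ) / num $]
Step 4: shift *. Stack=[T *] ptr=2 lookahead=( remaining=[( ( num ) ) / num $]
Step 5: shift (. Stack=[T * (] ptr=3 lookahead=( remaining=[( num ) ) / num $]
Step 6: shift (. Stack=[T * ( (] ptr=4 lookahead=num remaining=[num ) ) / num $]
Step 7: shift num. Stack=[T * ( ( num] ptr=5 lookahead=) remaining=[) ) / num $]
Step 8: reduce F->num. Stack=[T * ( ( F] ptr=5 lookahead=) remaining=[) ) / num $]
Step 9: reduce T->F. Stack=[T * ( ( T] ptr=5 lookahead=) remaining=[) ) / num $]
Step 10: reduce E->T. Stack=[T * ( ( E] ptr=5 lookahead=) remaining=[) ) / num $]
Step 11: shift ). Stack=[T * ( ( E )] ptr=6 lookahead=) remaining=[) / num $]
Step 12: reduce F->( E ). Stack=[T * ( F] ptr=6 lookahead=) remaining=[) / num $]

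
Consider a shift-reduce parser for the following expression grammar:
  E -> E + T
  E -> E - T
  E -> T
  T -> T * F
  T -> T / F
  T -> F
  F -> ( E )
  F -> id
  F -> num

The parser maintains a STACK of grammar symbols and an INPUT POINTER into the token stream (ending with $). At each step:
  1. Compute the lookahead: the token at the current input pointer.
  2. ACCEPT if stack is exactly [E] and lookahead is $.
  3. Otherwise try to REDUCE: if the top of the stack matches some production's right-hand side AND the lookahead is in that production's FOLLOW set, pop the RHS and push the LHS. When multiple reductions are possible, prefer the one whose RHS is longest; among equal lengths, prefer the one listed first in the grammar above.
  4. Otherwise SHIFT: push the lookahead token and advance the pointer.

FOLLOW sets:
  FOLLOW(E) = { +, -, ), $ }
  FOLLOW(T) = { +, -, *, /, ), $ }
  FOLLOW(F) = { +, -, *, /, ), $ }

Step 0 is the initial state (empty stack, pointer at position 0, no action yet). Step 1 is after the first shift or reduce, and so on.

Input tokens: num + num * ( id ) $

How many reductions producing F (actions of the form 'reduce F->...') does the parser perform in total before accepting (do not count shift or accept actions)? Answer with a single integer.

Answer: 4

Derivation:
Step 1: shift num. Stack=[num] ptr=1 lookahead=+ remaining=[+ num * ( id ) $]
Step 2: reduce F->num. Stack=[F] ptr=1 lookahead=+ remaining=[+ num * ( id ) $]
Step 3: reduce T->F. Stack=[T] ptr=1 lookahead=+ remaining=[+ num * ( id ) $]
Step 4: reduce E->T. Stack=[E] ptr=1 lookahead=+ remaining=[+ num * ( id ) $]
Step 5: shift +. Stack=[E +] ptr=2 lookahead=num remaining=[num * ( id ) $]
Step 6: shift num. Stack=[E + num] ptr=3 lookahead=* remaining=[* ( id ) $]
Step 7: reduce F->num. Stack=[E + F] ptr=3 lookahead=* remaining=[* ( id ) $]
Step 8: reduce T->F. Stack=[E + T] ptr=3 lookahead=* remaining=[* ( id ) $]
Step 9: shift *. Stack=[E + T *] ptr=4 lookahead=( remaining=[( id ) $]
Step 10: shift (. Stack=[E + T * (] ptr=5 lookahead=id remaining=[id ) $]
Step 11: shift id. Stack=[E + T * ( id] ptr=6 lookahead=) remaining=[) $]
Step 12: reduce F->id. Stack=[E + T * ( F] ptr=6 lookahead=) remaining=[) $]
Step 13: reduce T->F. Stack=[E + T * ( T] ptr=6 lookahead=) remaining=[) $]
Step 14: reduce E->T. Stack=[E + T * ( E] ptr=6 lookahead=) remaining=[) $]
Step 15: shift ). Stack=[E + T * ( E )] ptr=7 lookahead=$ remaining=[$]
Step 16: reduce F->( E ). Stack=[E + T * F] ptr=7 lookahead=$ remaining=[$]
Step 17: reduce T->T * F. Stack=[E + T] ptr=7 lookahead=$ remaining=[$]
Step 18: reduce E->E + T. Stack=[E] ptr=7 lookahead=$ remaining=[$]
Step 19: accept. Stack=[E] ptr=7 lookahead=$ remaining=[$]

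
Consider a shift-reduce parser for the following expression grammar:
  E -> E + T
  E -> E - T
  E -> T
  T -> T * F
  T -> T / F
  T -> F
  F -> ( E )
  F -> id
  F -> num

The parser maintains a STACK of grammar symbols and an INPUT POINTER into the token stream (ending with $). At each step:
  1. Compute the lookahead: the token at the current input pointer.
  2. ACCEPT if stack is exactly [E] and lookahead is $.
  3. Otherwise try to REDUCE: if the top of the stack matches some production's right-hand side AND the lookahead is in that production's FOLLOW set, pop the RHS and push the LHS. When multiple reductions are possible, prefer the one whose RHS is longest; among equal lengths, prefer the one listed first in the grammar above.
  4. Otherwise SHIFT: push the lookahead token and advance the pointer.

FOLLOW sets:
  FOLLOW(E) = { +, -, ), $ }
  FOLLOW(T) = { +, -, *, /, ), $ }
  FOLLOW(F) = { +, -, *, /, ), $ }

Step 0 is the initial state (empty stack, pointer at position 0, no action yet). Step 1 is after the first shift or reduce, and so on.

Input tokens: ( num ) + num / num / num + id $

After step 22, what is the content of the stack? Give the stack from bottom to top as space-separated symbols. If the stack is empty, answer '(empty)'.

Answer: E

Derivation:
Step 1: shift (. Stack=[(] ptr=1 lookahead=num remaining=[num ) + num / num / num + id $]
Step 2: shift num. Stack=[( num] ptr=2 lookahead=) remaining=[) + num / num / num + id $]
Step 3: reduce F->num. Stack=[( F] ptr=2 lookahead=) remaining=[) + num / num / num + id $]
Step 4: reduce T->F. Stack=[( T] ptr=2 lookahead=) remaining=[) + num / num / num + id $]
Step 5: reduce E->T. Stack=[( E] ptr=2 lookahead=) remaining=[) + num / num / num + id $]
Step 6: shift ). Stack=[( E )] ptr=3 lookahead=+ remaining=[+ num / num / num + id $]
Step 7: reduce F->( E ). Stack=[F] ptr=3 lookahead=+ remaining=[+ num / num / num + id $]
Step 8: reduce T->F. Stack=[T] ptr=3 lookahead=+ remaining=[+ num / num / num + id $]
Step 9: reduce E->T. Stack=[E] ptr=3 lookahead=+ remaining=[+ num / num / num + id $]
Step 10: shift +. Stack=[E +] ptr=4 lookahead=num remaining=[num / num / num + id $]
Step 11: shift num. Stack=[E + num] ptr=5 lookahead=/ remaining=[/ num / num + id $]
Step 12: reduce F->num. Stack=[E + F] ptr=5 lookahead=/ remaining=[/ num / num + id $]
Step 13: reduce T->F. Stack=[E + T] ptr=5 lookahead=/ remaining=[/ num / num + id $]
Step 14: shift /. Stack=[E + T /] ptr=6 lookahead=num remaining=[num / num + id $]
Step 15: shift num. Stack=[E + T / num] ptr=7 lookahead=/ remaining=[/ num + id $]
Step 16: reduce F->num. Stack=[E + T / F] ptr=7 lookahead=/ remaining=[/ num + id $]
Step 17: reduce T->T / F. Stack=[E + T] ptr=7 lookahead=/ remaining=[/ num + id $]
Step 18: shift /. Stack=[E + T /] ptr=8 lookahead=num remaining=[num + id $]
Step 19: shift num. Stack=[E + T / num] ptr=9 lookahead=+ remaining=[+ id $]
Step 20: reduce F->num. Stack=[E + T / F] ptr=9 lookahead=+ remaining=[+ id $]
Step 21: reduce T->T / F. Stack=[E + T] ptr=9 lookahead=+ remaining=[+ id $]
Step 22: reduce E->E + T. Stack=[E] ptr=9 lookahead=+ remaining=[+ id $]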